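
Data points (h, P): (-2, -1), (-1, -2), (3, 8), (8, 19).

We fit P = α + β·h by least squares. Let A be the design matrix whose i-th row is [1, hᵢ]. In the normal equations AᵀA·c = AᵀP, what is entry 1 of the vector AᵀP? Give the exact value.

Entry 1 ↔ basis 1, so (AᵀP)_{1} = Σᵢ Pᵢ = (1)·(-1) + (1)·(-2) + (1)·(8) + (1)·(19) = 24.

24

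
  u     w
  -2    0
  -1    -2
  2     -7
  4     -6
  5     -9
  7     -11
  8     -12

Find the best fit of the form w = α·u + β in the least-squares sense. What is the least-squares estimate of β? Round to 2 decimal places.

β = -2.97

Compute the Gram sums: Σu·u = 163, Σu = 23, Σ1 = 7.
Moment sums: Σu·w = -254, Σw = -47.
AᵀA·[α, β]ᵀ = Aᵀw becomes [[163, 23]; [23, 7]]·[α, β]ᵀ = [-254, -47]ᵀ.
Determinant 163·7 − 23² = 612.
α = ((-254)·7 − 23·(-47))/612 = -41/36; β = (163·(-47) − 23·(-254))/612 = -107/36.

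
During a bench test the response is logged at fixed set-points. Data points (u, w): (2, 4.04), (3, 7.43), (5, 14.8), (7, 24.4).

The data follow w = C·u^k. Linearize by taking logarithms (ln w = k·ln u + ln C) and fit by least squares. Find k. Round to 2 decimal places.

k = 1.42

Linearized form: ln w = k·ln u + ln C. From the 4 transformed points,
Over the data: Σln u = 5.3471, Σ(ln u)² = 8.0643, Σln w = 9.2910, Σln u·ln w = 13.7243.
Normal system: [[8.0643, 5.3471]; [5.3471, 4]]·[k, ln C]ᵀ = [13.7243, 9.2910]ᵀ.
Δ = 8.0643·4 − (5.3471)² = 3.6655; k = (13.7243·4 − 5.3471·9.2910)/3.6655 = 1.42338, ln C = (8.0643·9.2910 − 5.3471·13.7243)/3.6655 = 0.42001.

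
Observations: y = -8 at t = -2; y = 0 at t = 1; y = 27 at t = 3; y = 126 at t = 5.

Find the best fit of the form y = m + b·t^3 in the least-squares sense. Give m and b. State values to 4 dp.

m = -0.4027, b = 1.0111

From the data, Σ1 = 4, Σt^3 = 145, Σt^3·t^3 = 16419.
Moment sums: Σy = 145, Σt^3·y = 16543.
Normal equations: [[4, 145]; [145, 16419]]·[m, b]ᵀ = [145, 16543]ᵀ.
Eliminating b: 16419·(row 1) − 145·(row 2) gives 44651·m = 16419·145 − 145·16543 = -17980, so m = -17980/44651.
Then b = (16543 − 145·(-17980/44651))/16419 = 45147/44651.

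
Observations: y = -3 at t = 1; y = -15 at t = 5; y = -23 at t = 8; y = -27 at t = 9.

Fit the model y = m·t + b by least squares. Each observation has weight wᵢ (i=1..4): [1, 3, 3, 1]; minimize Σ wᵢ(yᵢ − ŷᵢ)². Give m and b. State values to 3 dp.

m = -2.885, b = -0.330

Compute the Gram sums: Σwᵢ·t·t = 349, Σwᵢ·t = 49, Σwᵢ·1 = 8.
And Σwᵢ·t·y = -1023, Σwᵢ·y = -144.
Normal equations: [[349, 49]; [49, 8]]·[m, b]ᵀ = [-1023, -144]ᵀ.
det = 349·8 − 49² = 391.
m = ((-1023)·8 − 49·(-144))/391 = -1128/391; b = (349·(-144) − 49·(-1023))/391 = -129/391.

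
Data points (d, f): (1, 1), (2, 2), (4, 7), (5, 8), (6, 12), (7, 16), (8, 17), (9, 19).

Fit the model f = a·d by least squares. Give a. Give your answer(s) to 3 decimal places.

a = 2.043

Setting ∂/∂a … = 0 gives: 276·a = 564.
(Σd·d = 276, Σd·f = 564.)
a = 564/276 = 2.04348.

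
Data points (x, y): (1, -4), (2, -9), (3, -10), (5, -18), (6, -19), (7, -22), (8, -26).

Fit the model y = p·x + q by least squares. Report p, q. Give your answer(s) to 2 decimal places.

p = -2.98, q = -1.81

Entries of MᵀM: Σx·x = 188, Σx = 32, Σ1 = 7.
Right-hand side: Σx·y = -618, Σy = -108.
So MᵀM·[p, q]ᵀ = Mᵀy: [[188, 32]; [32, 7]]·[p, q]ᵀ = [-618, -108]ᵀ.
Δ = 188·7 − 32² = 292.
p = ((-618)·7 − 32·(-108))/292 = -435/146; q = (188·(-108) − 32·(-618))/292 = -132/73.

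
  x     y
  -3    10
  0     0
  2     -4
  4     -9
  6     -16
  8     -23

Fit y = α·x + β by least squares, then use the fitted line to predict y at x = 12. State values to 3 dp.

The normal equations are: 129·α + 17·β = -354;  17·α + 6·β = -42.
Determinant 129·6 − 17² = 485.
α = ((-354)·6 − 17·(-42))/485 = -282/97; β = (129·(-42) − 17·(-354))/485 = 120/97.
At x = 12: ŷ = (-282/97)·(12) + (120/97)·(1) = -3264/97.

ŷ = -33.649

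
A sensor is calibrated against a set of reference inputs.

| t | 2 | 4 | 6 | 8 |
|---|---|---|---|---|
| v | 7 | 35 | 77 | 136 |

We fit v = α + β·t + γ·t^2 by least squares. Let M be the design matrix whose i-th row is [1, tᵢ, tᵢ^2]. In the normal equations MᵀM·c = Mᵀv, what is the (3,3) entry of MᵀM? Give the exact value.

Row 3 ↔ basis t^2, column 3 ↔ basis t^2, so (MᵀM)_{3,3} = Σᵢ (t^2)·(t^2) = (4)·(4) + (16)·(16) + (36)·(36) + (64)·(64) = 5664.

5664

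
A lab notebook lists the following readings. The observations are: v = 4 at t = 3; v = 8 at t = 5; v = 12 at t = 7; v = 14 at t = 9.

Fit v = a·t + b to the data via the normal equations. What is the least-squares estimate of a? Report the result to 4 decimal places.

Forming XᵀX = [[164, 24]; [24, 4]] and Xᵀv = [262, 38]ᵀ gives XᵀX·[a, b]ᵀ = Xᵀv.
Eliminating b: 4·(row 1) − 24·(row 2) gives 80·a = 4·262 − 24·38 = 136, so a = 17/10.
Then b = (38 − 24·(17/10))/4 = -7/10.

a = 1.7000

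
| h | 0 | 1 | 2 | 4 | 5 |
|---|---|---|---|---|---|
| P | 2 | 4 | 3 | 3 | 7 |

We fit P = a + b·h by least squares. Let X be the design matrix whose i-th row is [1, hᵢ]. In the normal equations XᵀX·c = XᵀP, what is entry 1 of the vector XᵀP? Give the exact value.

Entry 1 ↔ basis 1, so (XᵀP)_{1} = Σᵢ Pᵢ = (1)·(2) + (1)·(4) + (1)·(3) + (1)·(3) + (1)·(7) = 19.

19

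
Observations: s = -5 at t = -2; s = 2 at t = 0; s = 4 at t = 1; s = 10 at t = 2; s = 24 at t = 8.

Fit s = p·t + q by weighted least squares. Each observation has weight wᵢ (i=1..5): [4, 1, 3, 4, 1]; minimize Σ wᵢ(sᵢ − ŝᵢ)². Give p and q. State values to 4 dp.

Setting ∂/∂p … = 0 gives: 99·p + 11·q = 324;  11·p + 13·q = 58.
(Σwᵢ·t·t = 99, Σwᵢ·t = 11, Σwᵢ·1 = 13, Σwᵢ·t·s = 324, Σwᵢ·s = 58.)
Eliminating q: 13·(row 1) − 11·(row 2) gives 1166·p = 13·324 − 11·58 = 3574, so p = 1787/583.
Then q = (58 − 11·(1787/583))/13 = 99/53.

p = 3.0652, q = 1.8679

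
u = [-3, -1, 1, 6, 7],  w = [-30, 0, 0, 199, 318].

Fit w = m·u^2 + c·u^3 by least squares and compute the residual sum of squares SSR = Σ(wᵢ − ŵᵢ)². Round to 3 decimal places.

SSR = 2.527

From the data, Σu^2·u^2 = 3780, Σu^2·u^3 = 24340, Σu^3·u^3 = 165036.
Moment sums: Σu^2·w = 22476, Σu^3·w = 152868.
Normal equations: [[3780, 24340]; [24340, 165036]]·[m, c]ᵀ = [22476, 152868]ᵀ.
Eliminating c: 165036·(row 1) − 24340·(row 2) gives 31400480·m = 165036·22476 − 24340·152868 = -11457984, so m = -358062/981265.
Then c = (152868 − 24340·(-358062/981265))/165036 = 192345/196253.
Residuals: -248817/981265, 1319787/981265, -603663/981265, 429367/981265, -284367/981265; SSR = 2479837/981265.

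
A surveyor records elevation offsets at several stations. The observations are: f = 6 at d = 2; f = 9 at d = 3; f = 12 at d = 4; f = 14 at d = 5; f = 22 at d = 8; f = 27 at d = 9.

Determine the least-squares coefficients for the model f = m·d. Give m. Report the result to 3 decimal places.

Sums needed: Σd·d = 199.
Moment sums: Σd·f = 576.
Normal equations: [[199]]·[m]ᵀ = [576]ᵀ.
Hence m = 576 / 199 ≈ 2.89447.

m = 2.894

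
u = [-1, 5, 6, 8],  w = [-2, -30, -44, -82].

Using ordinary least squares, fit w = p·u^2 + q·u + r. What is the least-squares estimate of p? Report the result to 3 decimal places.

Forming MᵀM = [[6018, 852, 126]; [852, 126, 18]; [126, 18, 4]] and Mᵀw = [-7584, -1068, -158]ᵀ gives MᵀM·[p, q, r]ᵀ = Mᵀw.
Row-reducing yields p = -173/122, q = 639/610, r = 277/610.

p = -1.418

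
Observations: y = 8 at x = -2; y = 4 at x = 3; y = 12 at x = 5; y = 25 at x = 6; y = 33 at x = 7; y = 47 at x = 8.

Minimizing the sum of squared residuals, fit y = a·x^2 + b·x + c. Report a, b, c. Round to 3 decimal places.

Normal-equation sums: Σx^2·x^2 = 8515, Σx^2·x = 1215, Σx^2 = 187, Σx·x = 187, Σx = 27, Σ1 = 6.
And Σx^2·y = 5893, Σx·y = 813, Σy = 129.
Inverting the 3×3 Gram matrix, [a, b, c]ᵀ = [53715/54728, -112035/54728, 1673/13682]ᵀ.

a = 0.981, b = -2.047, c = 0.122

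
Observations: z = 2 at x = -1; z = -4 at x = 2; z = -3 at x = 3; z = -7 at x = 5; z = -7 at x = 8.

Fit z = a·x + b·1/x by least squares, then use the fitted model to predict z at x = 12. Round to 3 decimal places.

ẑ = -11.993

Compute the Gram sums: Σx·x = 103, Σx·1/x = 5, Σ1/x·1/x = 20401/14400.
Moment sums: Σx·z = -110, Σ1/x·z = -291/40.
AᵀA·[a, b]ᵀ = Aᵀz becomes [[103, 5]; [5, 20401/14400]]·[a, b]ᵀ = [-110, -291/40]ᵀ.
Δ = 103·(20401/14400) − 5² = 1741303/14400.
a = ((-110)·(20401/14400) − 5·(-291/40))/(1741303/14400) = -1720310/1741303; b = (103·(-291/40) − 5·(-110))/(1741303/14400) = -2870280/1741303.
At x = 12: ẑ = (-1720310/1741303)·(12) + (-2870280/1741303)·(1/12) = -20882910/1741303.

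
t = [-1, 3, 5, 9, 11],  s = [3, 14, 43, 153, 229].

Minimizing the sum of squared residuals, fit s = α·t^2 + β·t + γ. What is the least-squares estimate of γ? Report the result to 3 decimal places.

γ = -0.409

Entries of AᵀA: Σt^2·t^2 = 21909, Σt^2·t = 2211, Σt^2 = 237, Σt·t = 237, Σt = 27, Σ1 = 5.
Right-hand side: Σt^2·s = 41306, Σt·s = 4150, Σs = 442.
AᵀA·[α, β, γ]ᵀ = Aᵀs becomes [[21909, 2211, 237]; [2211, 237, 27]; [237, 27, 5]]·[α, β, γ]ᵀ = [41306, 4150, 442]ᵀ.
Solving the 3×3 system (Gaussian elimination) gives α = 133/66, β = -41/33, γ = -9/22.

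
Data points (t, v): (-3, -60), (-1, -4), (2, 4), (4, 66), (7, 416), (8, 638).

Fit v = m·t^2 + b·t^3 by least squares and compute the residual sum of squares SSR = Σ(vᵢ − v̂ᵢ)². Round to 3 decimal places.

Entries of XᵀX: Σt^2·t^2 = 6851, Σt^2·t^3 = 50387, Σt^3·t^3 = 384683.
Right-hand side: Σt^2·v = 61744, Σt^3·v = 475224.
Normal equations: [[6851, 50387]; [50387, 384683]]·[m, b]ᵀ = [61744, 475224]ᵀ.
det = 6851·384683 − 50387² = 96613464.
m = (61744·384683 − 50387·475224)/96613464 = -24155567/12076683; b = (6851·475224 − 50387·61744)/96613464 = 18083087/12076683.
Residuals: -6319176/4025561, -6068078/12076683, 264304/12076683, 8744194/4025561, 1674690/4025561, -7660502/12076683; SSR = 96744464/12076683.

SSR = 8.011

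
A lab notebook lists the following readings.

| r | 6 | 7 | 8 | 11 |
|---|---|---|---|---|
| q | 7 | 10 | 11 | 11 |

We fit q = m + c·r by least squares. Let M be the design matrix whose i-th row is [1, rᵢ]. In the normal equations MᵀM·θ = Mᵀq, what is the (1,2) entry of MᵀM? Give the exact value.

32

Row 1 ↔ basis 1, column 2 ↔ basis r, so (MᵀM)_{1,2} = Σᵢ r = (1)·(6) + (1)·(7) + (1)·(8) + (1)·(11) = 32.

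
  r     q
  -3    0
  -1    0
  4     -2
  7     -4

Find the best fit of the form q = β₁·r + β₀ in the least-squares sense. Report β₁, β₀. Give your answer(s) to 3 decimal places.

β₁ = -0.406, β₀ = -0.789

Compute the Gram sums: Σr·r = 75, Σr = 7, Σ1 = 4.
And Σr·q = -36, Σq = -6.
Normal equations: [[75, 7]; [7, 4]]·[β₁, β₀]ᵀ = [-36, -6]ᵀ.
Eliminating β₀: 4·(row 1) − 7·(row 2) gives 251·β₁ = 4·(-36) − 7·(-6) = -102, so β₁ = -102/251.
Then β₀ = ((-6) − 7·(-102/251))/4 = -198/251.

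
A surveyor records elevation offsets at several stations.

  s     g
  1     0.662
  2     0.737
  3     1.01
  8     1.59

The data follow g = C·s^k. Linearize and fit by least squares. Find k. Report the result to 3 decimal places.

Linearized form: ln g = k·ln s + ln C. From the 4 transformed points,
Over the data: Σln s = 3.8712, Σ(ln s)² = 6.0115, Σln g = -0.2440, Σln s·ln g = 0.7637.
Normal system: [[6.0115, 3.8712]; [3.8712, 4]]·[k, ln C]ᵀ = [0.7637, -0.2440]ᵀ.
Solving (det = 9.0597): k = 0.44144, ln C = -0.48822.

k = 0.441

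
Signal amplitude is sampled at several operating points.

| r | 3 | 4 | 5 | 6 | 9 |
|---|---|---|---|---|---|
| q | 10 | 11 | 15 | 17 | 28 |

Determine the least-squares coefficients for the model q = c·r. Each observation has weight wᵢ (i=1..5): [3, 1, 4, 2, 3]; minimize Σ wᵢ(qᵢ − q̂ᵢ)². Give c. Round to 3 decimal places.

c = 3.044

With design matrix M, MᵀWM = [[458]] and MᵀWq = [1394]ᵀ.
Hence c = 1394 / 458 ≈ 3.04367.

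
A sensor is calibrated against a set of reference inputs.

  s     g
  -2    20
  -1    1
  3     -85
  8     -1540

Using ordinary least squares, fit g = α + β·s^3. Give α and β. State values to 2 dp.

Forming MᵀM = [[4, 530]; [530, 262938]] and Mᵀg = [-1604, -790936]ᵀ gives MᵀM·[α, β]ᵀ = Mᵀg.
Δ = 4·262938 − 530² = 770852.
α = ((-1604)·262938 − 530·(-790936))/770852 = -639118/192713; β = (4·(-790936) − 530·(-1604))/770852 = -578406/192713.

α = -3.32, β = -3.00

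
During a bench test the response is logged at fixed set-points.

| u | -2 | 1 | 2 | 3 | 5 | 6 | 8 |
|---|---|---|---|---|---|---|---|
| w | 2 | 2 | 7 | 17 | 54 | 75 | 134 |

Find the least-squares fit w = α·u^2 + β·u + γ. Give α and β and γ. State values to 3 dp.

With design matrix A, AᵀA = [[6131, 881, 143]; [881, 143, 23]; [143, 23, 7]] and Aᵀw = [12817, 1855, 291]ᵀ.
Row-reducing yields α = 54734/27643, β = 34757/27643, γ = -83180/27643.

α = 1.980, β = 1.257, γ = -3.009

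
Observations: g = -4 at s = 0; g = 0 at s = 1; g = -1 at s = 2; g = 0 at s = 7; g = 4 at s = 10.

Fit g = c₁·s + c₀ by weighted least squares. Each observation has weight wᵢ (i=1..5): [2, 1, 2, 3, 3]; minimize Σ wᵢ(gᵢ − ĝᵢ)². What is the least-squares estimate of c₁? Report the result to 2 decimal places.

c₁ = 0.62

The normal system MᵀWM·[c₁, c₀]ᵀ = MᵀWg is [[456, 56]; [56, 11]]·[c₁, c₀]ᵀ = [116, 2]ᵀ.
Determinant 456·11 − 56² = 1880.
c₁ = (116·11 − 56·2)/1880 = 291/470; c₀ = (456·2 − 56·116)/1880 = -698/235.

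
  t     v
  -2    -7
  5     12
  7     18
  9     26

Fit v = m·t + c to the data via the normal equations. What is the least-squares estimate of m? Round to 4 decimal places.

Entries of MᵀM: Σt·t = 159, Σt = 19, Σ1 = 4.
For Mᵀv: Σt·v = 434, Σv = 49.
MᵀM·[m, c]ᵀ = Mᵀv becomes [[159, 19]; [19, 4]]·[m, c]ᵀ = [434, 49]ᵀ.
det = 159·4 − 19² = 275.
m = (434·4 − 19·49)/275 = 161/55; c = (159·49 − 19·434)/275 = -91/55.

m = 2.9273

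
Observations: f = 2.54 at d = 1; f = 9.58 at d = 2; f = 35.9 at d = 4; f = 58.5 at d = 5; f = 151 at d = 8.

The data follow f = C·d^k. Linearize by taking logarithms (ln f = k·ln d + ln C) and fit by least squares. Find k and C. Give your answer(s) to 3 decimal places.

Let Y = ln f. Fitting Y = k·ln d + ln C by least squares:
Σln d = 5.7683, Σ(ln d)² = 9.3166, Σln f = 15.8589, Σln d·ln f = 23.5122.
Equations: 9.3166·k + 5.7683·ln C = 23.5122;  5.7683·k + 5·ln C = 15.8589.
Slope k = (n·Σln d·ln f − Σln d·Σln f)/(n·Σ(ln d)² − (Σln d)²) = (5·23.5122 − 5.7683·15.8589)/13.3096 = 1.95963; ln C = (Σln f − k·Σln d)/n = 0.91102, so C = exp(0.91102) = 2.48685.

k = 1.960, C = 2.487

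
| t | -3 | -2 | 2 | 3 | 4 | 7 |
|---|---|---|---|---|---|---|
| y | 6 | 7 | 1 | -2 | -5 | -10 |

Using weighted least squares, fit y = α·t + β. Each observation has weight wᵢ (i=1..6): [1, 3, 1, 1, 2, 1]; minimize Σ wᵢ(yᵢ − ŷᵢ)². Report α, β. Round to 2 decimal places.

α = -1.79, β = 2.85

Entries of MᵀWM: Σwᵢ·t·t = 115, Σwᵢ·t = 11, Σwᵢ·1 = 9.
For MᵀWy: Σwᵢ·t·y = -174, Σwᵢ·y = 6.
So MᵀWM·[α, β]ᵀ = MᵀWy: [[115, 11]; [11, 9]]·[α, β]ᵀ = [-174, 6]ᵀ.
det = 115·9 − 11² = 914.
α = ((-174)·9 − 11·6)/914 = -816/457; β = (115·6 − 11·(-174))/914 = 1302/457.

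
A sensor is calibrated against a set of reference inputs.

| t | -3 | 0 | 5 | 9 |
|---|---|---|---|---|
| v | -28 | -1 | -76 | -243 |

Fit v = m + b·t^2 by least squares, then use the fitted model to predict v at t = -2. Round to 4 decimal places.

Forming MᵀM = [[4, 115]; [115, 7267]] and Mᵀv = [-348, -21835]ᵀ gives MᵀM·[m, b]ᵀ = Mᵀv.
det = 4·7267 − 115² = 15843.
m = ((-348)·7267 − 115·(-21835))/15843 = -17891/15843; b = (4·(-21835) − 115·(-348))/15843 = -47320/15843.
At t = -2: v̂ = (-17891/15843)·(1) + (-47320/15843)·(4) = -69057/5281.

v̂ = -13.0765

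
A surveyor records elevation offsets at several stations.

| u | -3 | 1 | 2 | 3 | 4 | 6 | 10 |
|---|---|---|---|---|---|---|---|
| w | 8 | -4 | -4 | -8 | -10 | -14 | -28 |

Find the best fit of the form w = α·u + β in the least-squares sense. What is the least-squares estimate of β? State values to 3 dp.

β = 0.247

Setting ∂/∂α … = 0 gives: 175·α + 23·β = -464;  23·α + 7·β = -60.
Δ = 175·7 − 23² = 696.
α = ((-464)·7 − 23·(-60))/696 = -467/174; β = (175·(-60) − 23·(-464))/696 = 43/174.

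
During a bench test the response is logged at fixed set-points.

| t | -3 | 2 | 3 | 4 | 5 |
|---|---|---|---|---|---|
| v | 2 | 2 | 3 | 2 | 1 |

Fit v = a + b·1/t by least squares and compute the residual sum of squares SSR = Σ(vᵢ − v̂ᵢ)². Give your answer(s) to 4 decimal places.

The normal equations are: 5·a + (19/20)·b = 10;  (19/20)·a + (2069/3600)·b = 61/30.
Determinant 5·(2069/3600) − (19/20)² = 887/450.
a = (10·(2069/3600) − (19/20)·(61/30))/(887/450) = 1717/887; b = (5·(61/30) − (19/20)·10)/(887/450) = 300/887.
Residuals: 157/887, -93/887, 844/887, -18/887, -890/887; SSR = 1734/887.

SSR = 1.9549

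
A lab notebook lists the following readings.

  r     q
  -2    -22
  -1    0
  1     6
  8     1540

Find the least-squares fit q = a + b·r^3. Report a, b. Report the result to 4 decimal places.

Sums needed: Σ1 = 4, Σr^3 = 504, Σr^3·r^3 = 262210.
Right-hand side: Σq = 1524, Σr^3·q = 788662.
Determinant 4·262210 − 504² = 794824.
a = (1524·262210 − 504·788662)/794824 = 265299/99353; b = (4·788662 − 504·1524)/794824 = 298319/99353.

a = 2.6703, b = 3.0026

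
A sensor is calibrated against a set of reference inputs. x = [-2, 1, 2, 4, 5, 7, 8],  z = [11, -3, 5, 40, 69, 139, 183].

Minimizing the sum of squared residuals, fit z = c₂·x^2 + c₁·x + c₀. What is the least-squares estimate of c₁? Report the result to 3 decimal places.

c₁ = -1.180

Sums needed: Σx^2·x^2 = 7411, Σx^2·x = 1045, Σx^2 = 163, Σx·x = 163, Σx = 25, Σ1 = 7.
And Σx^2·z = 20949, Σx·z = 2927, Σz = 444.
Normal equations: [[7411, 1045, 163]; [1045, 163, 25]; [163, 25, 7]]·[c₂, c₁, c₀]ᵀ = [20949, 2927, 444]ᵀ.
Row-reducing yields c₂ = 31363/10164, c₁ = -11989/10164, c₀ = -3567/847.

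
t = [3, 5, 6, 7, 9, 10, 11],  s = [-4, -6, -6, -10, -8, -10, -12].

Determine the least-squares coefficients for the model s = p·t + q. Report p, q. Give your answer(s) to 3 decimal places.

The normal system MᵀM·[p, q]ᵀ = Mᵀs is [[421, 51]; [51, 7]]·[p, q]ᵀ = [-452, -56]ᵀ.
Eliminating q: 7·(row 1) − 51·(row 2) gives 346·p = 7·(-452) − 51·(-56) = -308, so p = -154/173.
Then q = ((-56) − 51·(-154/173))/7 = -262/173.

p = -0.890, q = -1.514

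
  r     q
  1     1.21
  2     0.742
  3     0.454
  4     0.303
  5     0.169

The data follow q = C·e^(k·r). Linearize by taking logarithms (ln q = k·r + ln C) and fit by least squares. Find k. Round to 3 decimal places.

k = -0.483

Linearized form: ln q = k·r + ln C. From the 5 transformed points,
AᵀA = [[55.0000, 15.0000]; [15.0000, 5]], rhs = [-16.4405, -3.8693]ᵀ  (here Σr = 15.0000, Σ(r)² = 55.0000, Σln q = -3.8693, Σr·ln q = -16.4405).
Slope k = (n·Σr·ln q − Σr·Σln q)/(n·Σ(r)² − (Σr)²) = (5·-16.4405 − 15.0000·-3.8693)/50.0000 = -0.48326; ln C = (Σln q − k·Σr)/n = 0.67591.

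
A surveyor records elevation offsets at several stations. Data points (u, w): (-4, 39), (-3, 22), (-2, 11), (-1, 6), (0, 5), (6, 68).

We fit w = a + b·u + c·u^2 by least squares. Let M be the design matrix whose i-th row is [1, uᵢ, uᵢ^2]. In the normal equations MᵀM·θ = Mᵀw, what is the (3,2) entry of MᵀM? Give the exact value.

116

Row 3 ↔ basis u^2, column 2 ↔ basis u, so (MᵀM)_{3,2} = Σᵢ (u^2)·(u) = (16)·(-4) + (9)·(-3) + (4)·(-2) + (1)·(-1) + (0)·(0) + (36)·(6) = 116.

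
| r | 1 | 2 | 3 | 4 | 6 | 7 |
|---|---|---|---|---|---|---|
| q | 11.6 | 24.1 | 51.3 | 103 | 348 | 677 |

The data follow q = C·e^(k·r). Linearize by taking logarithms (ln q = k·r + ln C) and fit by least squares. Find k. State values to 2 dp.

Taking logs, ln q = k·r + ln C, so regress ln q on r.
Σr = 23.0000, Σ(r)² = 115.0000, Σln q = 26.5755, Σr·ln q = 119.9043.
Equations: 115.0000·k + 23.0000·ln C = 119.9043;  23.0000·k + 6·ln C = 26.5755.
Slope k = (n·Σr·ln q − Σr·Σln q)/(n·Σ(r)² − (Σr)²) = (6·119.9043 − 23.0000·26.5755)/161.0000 = 0.67198; ln C = (Σln q − k·Σr)/n = 1.85332.

k = 0.67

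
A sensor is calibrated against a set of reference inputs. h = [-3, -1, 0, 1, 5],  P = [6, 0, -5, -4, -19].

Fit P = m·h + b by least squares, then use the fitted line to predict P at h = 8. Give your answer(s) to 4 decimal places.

P̂ = -27.7614

Sums needed: Σh·h = 36, Σh = 2, Σ1 = 5.
Right-hand side: Σh·P = -117, ΣP = -22.
Normal equations: [[36, 2]; [2, 5]]·[m, b]ᵀ = [-117, -22]ᵀ.
det = 36·5 − 2² = 176.
m = ((-117)·5 − 2·(-22))/176 = -541/176; b = (36·(-22) − 2·(-117))/176 = -279/88.
At h = 8: P̂ = (-541/176)·(8) + (-279/88)·(1) = -2443/88.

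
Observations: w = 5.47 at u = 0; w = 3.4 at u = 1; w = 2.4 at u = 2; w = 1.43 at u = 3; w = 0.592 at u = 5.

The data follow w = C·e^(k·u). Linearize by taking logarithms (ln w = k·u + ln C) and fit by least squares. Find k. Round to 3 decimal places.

Linearized form: ln w = k·u + ln C. From the 5 transformed points,
Σu = 11.0000, Σ(u)² = 39.0000, Σln w = 3.6319, Σu·ln w = 1.4265.
Equations: 39.0000·k + 11.0000·ln C = 1.4265;  11.0000·k + 5·ln C = 3.6319.
Solving (det = 74.0000): k = -0.44350, ln C = 1.70209.

k = -0.443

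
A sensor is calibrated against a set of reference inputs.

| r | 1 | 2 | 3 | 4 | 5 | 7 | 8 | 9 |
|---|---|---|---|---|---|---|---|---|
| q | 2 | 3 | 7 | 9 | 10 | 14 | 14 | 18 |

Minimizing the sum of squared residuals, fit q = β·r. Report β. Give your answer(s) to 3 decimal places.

The normal system MᵀM·[β]ᵀ = Mᵀq is [[249]]·[β]ᵀ = [487]ᵀ.
Hence β = 487 / 249 ≈ 1.95582.

β = 1.956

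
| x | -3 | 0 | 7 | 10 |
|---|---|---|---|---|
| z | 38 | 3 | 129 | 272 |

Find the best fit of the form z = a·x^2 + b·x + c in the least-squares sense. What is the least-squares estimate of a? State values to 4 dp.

From the data, Σx^2·x^2 = 12482, Σx^2·x = 1316, Σx^2 = 158, Σx·x = 158, Σx = 14, Σ1 = 4.
For Aᵀz: Σx^2·z = 33863, Σx·z = 3509, Σz = 442.
Normal equations: [[12482, 1316, 158]; [1316, 158, 14]; [158, 14, 4]]·[a, b, c]ᵀ = [33863, 3509, 442]ᵀ.
Solving the 3×3 system (Gaussian elimination) gives a = 89/30, b = -83/30, c = 3.

a = 2.9667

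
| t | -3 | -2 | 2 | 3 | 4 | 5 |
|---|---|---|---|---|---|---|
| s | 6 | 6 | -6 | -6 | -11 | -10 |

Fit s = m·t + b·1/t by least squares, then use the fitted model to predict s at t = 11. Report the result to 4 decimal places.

ŝ = -22.3001

From the data, Σt·t = 67, Σt·1/t = 6, Σ1/t·1/t = 2969/3600.
Right-hand side: Σt·s = -154, Σ1/t·s = -59/4.
So MᵀM·[m, b]ᵀ = Mᵀs: [[67, 6]; [6, 2969/3600]]·[m, b]ᵀ = [-154, -59/4]ᵀ.
det = 67·(2969/3600) − 6² = 69323/3600.
m = ((-154)·(2969/3600) − 6·(-59/4))/(69323/3600) = -138626/69323; b = (67·(-59/4) − 6·(-154))/(69323/3600) = -231300/69323.
At t = 11: ŝ = (-138626/69323)·(11) + (-231300/69323)·(1/11) = -17005046/762553.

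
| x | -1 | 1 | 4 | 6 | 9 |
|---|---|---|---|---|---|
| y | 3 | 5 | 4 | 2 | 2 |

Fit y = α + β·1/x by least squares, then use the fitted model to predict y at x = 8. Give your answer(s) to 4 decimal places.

ŷ = 3.2177

Compute the Gram sums: Σ1 = 5, Σ1/x = 19/36, Σ1/x·1/x = 2725/1296.
And Σy = 16, Σ1/x·y = 32/9.
So AᵀA·[α, β]ᵀ = Aᵀy: [[5, 19/36]; [19/36, 2725/1296]]·[α, β]ᵀ = [16, 32/9]ᵀ.
Eliminating β: (2725/1296)·(row 1) − (19/36)·(row 2) gives (829/81)·α = (2725/1296)·16 − (19/36)·(32/9) = 2573/81, so α = 2573/829.
Then β = ((32/9) − (19/36)·(2573/829))/(2725/1296) = 756/829.
At x = 8: ŷ = (2573/829)·(1) + (756/829)·(1/8) = 5335/1658.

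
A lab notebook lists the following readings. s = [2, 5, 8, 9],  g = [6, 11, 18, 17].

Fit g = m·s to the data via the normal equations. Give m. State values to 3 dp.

XᵀX·[m]ᵀ = Xᵀg reads: 174·m = 364.
Hence m = 364 / 174 ≈ 2.09195.

m = 2.092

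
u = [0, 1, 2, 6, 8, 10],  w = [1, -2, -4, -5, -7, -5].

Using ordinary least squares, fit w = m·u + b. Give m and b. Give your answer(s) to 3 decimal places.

m = -0.563, b = -1.134

From the data, Σu·u = 205, Σu = 27, Σ1 = 6.
Right-hand side: Σu·w = -146, Σw = -22.
So XᵀX·[m, b]ᵀ = Xᵀw: [[205, 27]; [27, 6]]·[m, b]ᵀ = [-146, -22]ᵀ.
det = 205·6 − 27² = 501.
m = ((-146)·6 − 27·(-22))/501 = -94/167; b = (205·(-22) − 27·(-146))/501 = -568/501.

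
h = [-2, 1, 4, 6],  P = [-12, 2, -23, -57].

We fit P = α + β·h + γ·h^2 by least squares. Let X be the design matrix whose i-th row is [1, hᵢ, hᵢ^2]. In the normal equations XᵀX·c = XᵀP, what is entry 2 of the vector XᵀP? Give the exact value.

Entry 2 ↔ basis h, so (XᵀP)_{2} = Σᵢ (h)·Pᵢ = (-2)·(-12) + (1)·(2) + (4)·(-23) + (6)·(-57) = -408.

-408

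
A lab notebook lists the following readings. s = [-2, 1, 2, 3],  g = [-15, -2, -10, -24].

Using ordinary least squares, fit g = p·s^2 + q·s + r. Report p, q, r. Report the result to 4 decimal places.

p = -3.0635, q = 1.2597, r = -0.2238

From the data, Σs^2·s^2 = 114, Σs^2·s = 28, Σs^2 = 18, Σs·s = 18, Σs = 4, Σ1 = 4.
Right-hand side: Σs^2·g = -318, Σs·g = -64, Σg = -51.
Normal equations: [[114, 28, 18]; [28, 18, 4]; [18, 4, 4]]·[p, q, r]ᵀ = [-318, -64, -51]ᵀ.
Row-reducing yields p = -1109/362, q = 228/181, r = -81/362.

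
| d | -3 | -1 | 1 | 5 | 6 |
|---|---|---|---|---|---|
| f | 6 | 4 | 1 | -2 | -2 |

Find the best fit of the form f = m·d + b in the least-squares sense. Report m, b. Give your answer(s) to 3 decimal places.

Normal-equation sums: Σd·d = 72, Σd = 8, Σ1 = 5.
And Σd·f = -43, Σf = 7.
Eliminating b: 5·(row 1) − 8·(row 2) gives 296·m = 5·(-43) − 8·7 = -271, so m = -271/296.
Then b = (7 − 8·(-271/296))/5 = 106/37.

m = -0.916, b = 2.865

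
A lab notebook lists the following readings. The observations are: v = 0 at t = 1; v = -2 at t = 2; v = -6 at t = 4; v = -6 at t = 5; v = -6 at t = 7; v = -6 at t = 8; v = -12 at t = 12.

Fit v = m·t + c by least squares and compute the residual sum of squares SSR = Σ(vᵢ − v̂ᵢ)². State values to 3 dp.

Setting ∂/∂m … = 0 gives: 303·m + 39·c = -292;  39·m + 7·c = -38.
Δ = 303·7 − 39² = 600.
m = ((-292)·7 − 39·(-38))/600 = -281/300; c = (303·(-38) − 39·(-292))/600 = -21/100.
Residuals: 86/75, 1/12, -613/300, -83/75, 23/30, 511/300, -11/20; SSR = 1577/150.

SSR = 10.513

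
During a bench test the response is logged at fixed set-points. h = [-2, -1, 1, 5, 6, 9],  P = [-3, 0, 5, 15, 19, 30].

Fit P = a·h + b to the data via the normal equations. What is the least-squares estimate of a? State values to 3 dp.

a = 2.894

With design matrix M, MᵀM = [[148, 18]; [18, 6]] and MᵀP = [470, 66]ᵀ.
Determinant 148·6 − 18² = 564.
a = (470·6 − 18·66)/564 = 136/47; b = (148·66 − 18·470)/564 = 109/47.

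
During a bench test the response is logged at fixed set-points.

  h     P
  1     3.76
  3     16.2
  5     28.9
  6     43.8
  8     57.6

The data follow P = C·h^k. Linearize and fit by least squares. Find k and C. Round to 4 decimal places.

Let Y = ln P. Fitting Y = k·ln h + ln C by least squares:
Σln h = 6.5793, Σ(ln h)² = 11.3317, Σln P = 15.3064, Σln h·ln P = 23.6748.
Equations: 11.3317·k + 6.5793·ln C = 23.6748;  6.5793·k + 5·ln C = 15.3064.
Δ = 11.3317·5 − (6.5793)² = 13.3720; k = (23.6748·5 − 6.5793·15.3064)/13.3720 = 1.32135, ln C = (11.3317·15.3064 − 6.5793·23.6748)/13.3720 = 1.32259, so C = exp(1.32259) = 3.75311.

k = 1.3214, C = 3.7531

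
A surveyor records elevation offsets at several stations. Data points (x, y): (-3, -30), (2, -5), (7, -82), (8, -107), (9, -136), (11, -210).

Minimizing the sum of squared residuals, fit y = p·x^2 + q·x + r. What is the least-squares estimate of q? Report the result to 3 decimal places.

Forming MᵀM = [[27796, 2896, 328]; [2896, 328, 34]; [328, 34, 6]] and Mᵀy = [-47582, -4884, -570]ᵀ gives MᵀM·[p, q, r]ᵀ = Mᵀy.
Row-reducing yields p = -380021/194286, q = 269185/97143, r = -122242/32381.

q = 2.771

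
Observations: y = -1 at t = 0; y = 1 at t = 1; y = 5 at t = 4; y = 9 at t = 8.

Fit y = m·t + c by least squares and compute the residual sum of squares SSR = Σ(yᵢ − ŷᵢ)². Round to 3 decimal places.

SSR = 0.774

The normal system MᵀM·[m, c]ᵀ = Mᵀy is [[81, 13]; [13, 4]]·[m, c]ᵀ = [93, 14]ᵀ.
Δ = 81·4 − 13² = 155.
m = (93·4 − 13·14)/155 = 38/31; c = (81·14 − 13·93)/155 = -15/31.
Residuals: -16/31, 8/31, 18/31, -10/31; SSR = 24/31.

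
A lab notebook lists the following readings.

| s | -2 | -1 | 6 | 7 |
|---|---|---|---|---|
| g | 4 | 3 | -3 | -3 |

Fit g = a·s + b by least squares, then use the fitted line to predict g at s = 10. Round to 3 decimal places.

ĝ = -5.808

Entries of XᵀX: Σs·s = 90, Σs = 10, Σ1 = 4.
Moment sums: Σs·g = -50, Σg = 1.
So XᵀX·[a, b]ᵀ = Xᵀg: [[90, 10]; [10, 4]]·[a, b]ᵀ = [-50, 1]ᵀ.
det = 90·4 − 10² = 260.
a = ((-50)·4 − 10·1)/260 = -21/26; b = (90·1 − 10·(-50))/260 = 59/26.
At s = 10: ĝ = (-21/26)·(10) + (59/26)·(1) = -151/26.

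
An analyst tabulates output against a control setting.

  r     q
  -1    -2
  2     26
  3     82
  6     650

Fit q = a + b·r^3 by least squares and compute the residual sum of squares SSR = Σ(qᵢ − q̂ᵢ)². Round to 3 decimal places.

SSR = 0.692

Forming MᵀM = [[4, 250]; [250, 47450]] and Mᵀq = [756, 142824]ᵀ gives MᵀM·[a, b]ᵀ = Mᵀq.
Eliminating b: 47450·(row 1) − 250·(row 2) gives 127300·a = 47450·756 − 250·142824 = 166200, so a = 1662/1273.
Then b = (142824 − 250·(1662/1273))/47450 = 95574/31825.
Residuals: -9626/31825, 21308/31825, -12398/31825, 716/31825; SSR = 22024/31825.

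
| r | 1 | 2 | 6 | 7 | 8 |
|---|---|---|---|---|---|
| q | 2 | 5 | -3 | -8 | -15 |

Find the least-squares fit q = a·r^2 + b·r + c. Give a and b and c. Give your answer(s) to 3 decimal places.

Compute the Gram sums: Σr^2·r^2 = 7810, Σr^2·r = 1080, Σr^2 = 154, Σr·r = 154, Σr = 24, Σ1 = 5.
For Xᵀq: Σr^2·q = -1438, Σr·q = -182, Σq = -19.
XᵀX·[a, b, c]ᵀ = Xᵀq becomes [[7810, 1080, 154]; [1080, 154, 24]; [154, 24, 5]]·[a, b, c]ᵀ = [-1438, -182, -19]ᵀ.
Inverting the 3×3 Gram matrix, [a, b, c]ᵀ = [-2680/3559, 15211/3559, -3993/3559]ᵀ.

a = -0.753, b = 4.274, c = -1.122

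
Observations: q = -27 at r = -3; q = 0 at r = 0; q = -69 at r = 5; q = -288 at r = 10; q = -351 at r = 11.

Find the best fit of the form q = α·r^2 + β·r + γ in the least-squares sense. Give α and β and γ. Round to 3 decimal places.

α = -2.966, β = 0.681, γ = 1.145

Entries of XᵀX: Σr^2·r^2 = 25347, Σr^2·r = 2429, Σr^2 = 255, Σr·r = 255, Σr = 23, Σ1 = 5.
Moment sums: Σr^2·q = -73239, Σr·q = -7005, Σq = -735.
So XᵀX·[α, β, γ]ᵀ = Xᵀq: [[25347, 2429, 255]; [2429, 255, 23]; [255, 23, 5]]·[α, β, γ]ᵀ = [-73239, -7005, -735]ᵀ.
Inverting the 3×3 Gram matrix, [α, β, γ]ᵀ = [-978441/329863, 224520/329863, 377838/329863]ᵀ.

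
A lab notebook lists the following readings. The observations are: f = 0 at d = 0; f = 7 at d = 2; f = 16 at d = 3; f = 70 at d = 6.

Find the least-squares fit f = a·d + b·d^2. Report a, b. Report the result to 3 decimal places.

Forming XᵀX = [[49, 251]; [251, 1393]] and Xᵀf = [482, 2692]ᵀ gives XᵀX·[a, b]ᵀ = Xᵀf.
det = 49·1393 − 251² = 5256.
a = (482·1393 − 251·2692)/5256 = -237/292; b = (49·2692 − 251·482)/5256 = 607/292.

a = -0.812, b = 2.079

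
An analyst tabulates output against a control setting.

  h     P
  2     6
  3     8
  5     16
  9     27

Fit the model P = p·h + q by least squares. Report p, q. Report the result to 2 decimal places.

p = 3.07, q = -0.33

With design matrix A, AᵀA = [[119, 19]; [19, 4]] and AᵀP = [359, 57]ᵀ.
Determinant 119·4 − 19² = 115.
p = (359·4 − 19·57)/115 = 353/115; q = (119·57 − 19·359)/115 = -38/115.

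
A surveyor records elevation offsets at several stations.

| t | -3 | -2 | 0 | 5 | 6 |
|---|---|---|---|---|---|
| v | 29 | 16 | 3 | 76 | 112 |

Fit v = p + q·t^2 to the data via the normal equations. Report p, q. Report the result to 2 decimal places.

With design matrix A, AᵀA = [[5, 74]; [74, 2018]] and Aᵀv = [236, 6257]ᵀ.
Eliminating q: 2018·(row 1) − 74·(row 2) gives 4614·p = 2018·236 − 74·6257 = 13230, so p = 2205/769.
Then q = (6257 − 74·(2205/769))/2018 = 4607/1538.

p = 2.87, q = 3.00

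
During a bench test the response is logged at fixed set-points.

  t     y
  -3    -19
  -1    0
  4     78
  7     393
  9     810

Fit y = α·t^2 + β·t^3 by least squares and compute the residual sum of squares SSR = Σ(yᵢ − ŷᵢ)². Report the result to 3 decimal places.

Compute the Gram sums: Σt^2·t^2 = 9300, Σt^2·t^3 = 76636, Σt^3·t^3 = 653916.
For Aᵀy: Σt^2·y = 85944, Σt^3·y = 730794.
Normal equations: [[9300, 76636]; [76636, 653916]]·[α, β]ᵀ = [85944, 730794]ᵀ.
det = 9300·653916 − 76636² = 208342304.
α = (85944·653916 − 76636·730794)/208342304 = 24378465/26042788; β = (9300·730794 − 76636·85944)/208342304 = 26247477/26042788.
Residuals: -2768639/13021394, 467253/6510697, -9639126/6510697, 9346572/6510697, -7204059/13021394; SSR = 60018287/13021394.

SSR = 4.609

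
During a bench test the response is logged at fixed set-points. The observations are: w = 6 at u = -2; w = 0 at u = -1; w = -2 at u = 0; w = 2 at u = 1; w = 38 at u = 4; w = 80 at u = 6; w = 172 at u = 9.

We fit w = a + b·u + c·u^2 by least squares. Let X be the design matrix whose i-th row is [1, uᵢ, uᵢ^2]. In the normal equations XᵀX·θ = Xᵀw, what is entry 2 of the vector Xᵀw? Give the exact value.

2170

Entry 2 ↔ basis u, so (Xᵀw)_{2} = Σᵢ (u)·wᵢ = (-2)·(6) + (-1)·(0) + (0)·(-2) + (1)·(2) + (4)·(38) + (6)·(80) + (9)·(172) = 2170.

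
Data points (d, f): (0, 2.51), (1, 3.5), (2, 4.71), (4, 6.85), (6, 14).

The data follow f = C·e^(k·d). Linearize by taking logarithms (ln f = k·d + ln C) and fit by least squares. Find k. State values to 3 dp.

k = 0.273

Linearized form: ln f = k·d + ln C. From the 5 transformed points,
Sums: Σd = 13.0000, Σ(d)² = 57.0000, Σln f = 8.2860, Σd·ln f = 27.8835.
Normal system: [[57.0000, 13.0000]; [13.0000, 5]]·[k, ln C]ᵀ = [27.8835, 8.2860]ᵀ.
Solving (det = 116.0000): k = 0.27327, ln C = 0.94672.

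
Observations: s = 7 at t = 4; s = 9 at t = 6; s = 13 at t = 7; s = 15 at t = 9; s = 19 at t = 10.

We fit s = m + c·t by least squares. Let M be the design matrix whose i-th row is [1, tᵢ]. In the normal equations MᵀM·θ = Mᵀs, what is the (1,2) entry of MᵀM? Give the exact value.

36

Row 1 ↔ basis 1, column 2 ↔ basis t, so (MᵀM)_{1,2} = Σᵢ t = (1)·(4) + (1)·(6) + (1)·(7) + (1)·(9) + (1)·(10) = 36.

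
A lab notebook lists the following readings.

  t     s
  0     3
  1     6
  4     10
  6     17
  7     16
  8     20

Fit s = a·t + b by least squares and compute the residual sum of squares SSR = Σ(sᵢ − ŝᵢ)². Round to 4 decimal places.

SSR = 7.3000

Entries of MᵀM: Σt·t = 166, Σt = 26, Σ1 = 6.
And Σt·s = 420, Σs = 72.
So MᵀM·[a, b]ᵀ = Mᵀs: [[166, 26]; [26, 6]]·[a, b]ᵀ = [420, 72]ᵀ.
det = 166·6 − 26² = 320.
a = (420·6 − 26·72)/320 = 81/40; b = (166·72 − 26·420)/320 = 129/40.
Residuals: -9/40, 3/4, -53/40, 13/8, -7/5, 23/40; SSR = 73/10.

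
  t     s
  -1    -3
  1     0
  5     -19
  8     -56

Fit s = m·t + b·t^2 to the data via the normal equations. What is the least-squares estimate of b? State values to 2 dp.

Entries of AᵀA: Σt·t = 91, Σt·t^2 = 637, Σt^2·t^2 = 4723.
And Σt·s = -540, Σt^2·s = -4062.
So AᵀA·[m, b]ᵀ = Aᵀs: [[91, 637]; [637, 4723]]·[m, b]ᵀ = [-540, -4062]ᵀ.
Eliminating b: 4723·(row 1) − 637·(row 2) gives 24024·m = 4723·(-540) − 637·(-4062) = 37074, so m = 6179/4004.
Then b = ((-4062) − 637·(6179/4004))/4723 = -47/44.

b = -1.07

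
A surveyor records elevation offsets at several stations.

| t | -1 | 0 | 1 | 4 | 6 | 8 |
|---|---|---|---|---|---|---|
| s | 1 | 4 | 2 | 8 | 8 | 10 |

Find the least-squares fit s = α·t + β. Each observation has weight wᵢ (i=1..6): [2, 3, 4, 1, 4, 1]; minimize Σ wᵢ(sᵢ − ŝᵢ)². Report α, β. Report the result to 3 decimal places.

α = 0.954, β = 2.383

The normal equations are: 230·α + 38·β = 310;  38·α + 15·β = 72.
(Σwᵢ·t·t = 230, Σwᵢ·t = 38, Σwᵢ·1 = 15, Σwᵢ·t·s = 310, Σwᵢ·s = 72.)
Determinant 230·15 − 38² = 2006.
α = (310·15 − 38·72)/2006 = 957/1003; β = (230·72 − 38·310)/2006 = 2390/1003.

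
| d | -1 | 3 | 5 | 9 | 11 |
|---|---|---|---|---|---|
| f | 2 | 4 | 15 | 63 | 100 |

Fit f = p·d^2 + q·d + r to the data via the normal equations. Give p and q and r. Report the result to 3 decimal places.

Forming AᵀA = [[21909, 2211, 237]; [2211, 237, 27]; [237, 27, 5]] and Aᵀf = [17616, 1752, 184]ᵀ gives AᵀA·[p, q, r]ᵀ = Aᵀf.
Solving the 3×3 system (Gaussian elimination) gives p = 911/924, q = -809/462, r = -21/44.

p = 0.986, q = -1.751, r = -0.477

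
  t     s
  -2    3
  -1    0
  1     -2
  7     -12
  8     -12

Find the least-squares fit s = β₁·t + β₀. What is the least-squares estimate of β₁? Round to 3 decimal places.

Compute the Gram sums: Σt·t = 119, Σt = 13, Σ1 = 5.
Moment sums: Σt·s = -188, Σs = -23.
Normal equations: [[119, 13]; [13, 5]]·[β₁, β₀]ᵀ = [-188, -23]ᵀ.
Determinant 119·5 − 13² = 426.
β₁ = ((-188)·5 − 13·(-23))/426 = -641/426; β₀ = (119·(-23) − 13·(-188))/426 = -293/426.

β₁ = -1.505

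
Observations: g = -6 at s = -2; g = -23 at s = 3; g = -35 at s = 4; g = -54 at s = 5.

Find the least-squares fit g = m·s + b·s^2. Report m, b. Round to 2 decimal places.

Compute the Gram sums: Σs·s = 54, Σs·s^2 = 208, Σs^2·s^2 = 978.
And Σs·g = -467, Σs^2·g = -2141.
So AᵀA·[m, b]ᵀ = Aᵀg: [[54, 208]; [208, 978]]·[m, b]ᵀ = [-467, -2141]ᵀ.
Eliminating b: 978·(row 1) − 208·(row 2) gives 9548·m = 978·(-467) − 208·(-2141) = -11398, so m = -5699/4774.
Then b = ((-2141) − 208·(-5699/4774))/978 = -9239/4774.

m = -1.19, b = -1.94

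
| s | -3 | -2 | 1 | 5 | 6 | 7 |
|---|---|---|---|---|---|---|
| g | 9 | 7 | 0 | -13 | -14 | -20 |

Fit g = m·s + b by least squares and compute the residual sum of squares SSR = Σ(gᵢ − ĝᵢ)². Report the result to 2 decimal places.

Sums needed: Σs·s = 124, Σs = 14, Σ1 = 6.
Right-hand side: Σs·g = -330, Σg = -31.
So AᵀA·[m, b]ᵀ = Aᵀg: [[124, 14]; [14, 6]]·[m, b]ᵀ = [-330, -31]ᵀ.
det = 124·6 − 14² = 548.
m = ((-330)·6 − 14·(-31))/548 = -773/274; b = (124·(-31) − 14·(-330))/548 = 194/137.
Residuals: -241/274, -8/137, 385/274, -85/274, 207/137, -457/274; SSR = 1084/137.

SSR = 7.91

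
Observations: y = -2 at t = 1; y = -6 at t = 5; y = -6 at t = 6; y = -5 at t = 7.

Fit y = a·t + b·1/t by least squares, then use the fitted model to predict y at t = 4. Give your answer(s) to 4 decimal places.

ŷ = -3.8466

From the data, Σt·t = 111, Σt·1/t = 4, Σ1/t·1/t = 47989/44100.
Moment sums: Σt·y = -103, Σ1/t·y = -172/35.
MᵀM·[a, b]ᵀ = Mᵀy becomes [[111, 4]; [4, 47989/44100]]·[a, b]ᵀ = [-103, -172/35]ᵀ.
Determinant 111·(47989/44100) − 4² = 1540393/14700.
a = ((-103)·(47989/44100) − 4·(-172/35))/(1540393/14700) = -4075987/4621179; b = (111·(-172/35) − 4·(-103))/(1540393/14700) = -1962240/1540393.
At t = 4: ŷ = (-4075987/4621179)·(4) + (-1962240/1540393)·(1/4) = -17775628/4621179.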